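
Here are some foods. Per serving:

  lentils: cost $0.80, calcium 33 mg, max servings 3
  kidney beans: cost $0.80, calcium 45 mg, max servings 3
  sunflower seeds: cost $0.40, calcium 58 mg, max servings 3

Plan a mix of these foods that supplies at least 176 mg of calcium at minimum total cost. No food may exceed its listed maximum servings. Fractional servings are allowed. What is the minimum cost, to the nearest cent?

Cost per mg of calcium: sunflower seeds $0.0069, kidney beans $0.0178, lentils $0.0242.
Take 3 servings of sunflower seeds: +174.0 mg calcium for $1.20 (total $1.20, still need 2.0 mg).
Take 0.04444 servings of kidney beans: +2.0 mg calcium for $0.04 (total $1.24, still need 0.0 mg).
Filling from the cheapest source first is optimal under one linear minimum: $1.24.

$1.24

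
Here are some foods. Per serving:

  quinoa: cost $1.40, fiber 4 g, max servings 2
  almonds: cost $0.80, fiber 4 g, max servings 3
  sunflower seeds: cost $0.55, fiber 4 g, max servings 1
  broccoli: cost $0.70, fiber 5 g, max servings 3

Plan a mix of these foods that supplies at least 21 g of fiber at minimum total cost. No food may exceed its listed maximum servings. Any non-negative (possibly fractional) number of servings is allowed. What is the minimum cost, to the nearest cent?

Cost per g of fiber: sunflower seeds $0.1375, broccoli $0.1400, almonds $0.2000, quinoa $0.3500.
Take 1 serving of sunflower seeds: +4.0 g fiber for $0.55 (total $0.55, still need 17.0 g).
Take 3 servings of broccoli: +15.0 g fiber for $2.10 (total $2.65, still need 2.0 g).
Take 0.5 servings of almonds: +2.0 g fiber for $0.40 (total $3.05, still need 0.0 g).
Greedy by cheapest-per-g is optimal for a single linear constraint, so the minimum cost is $3.05.

$3.05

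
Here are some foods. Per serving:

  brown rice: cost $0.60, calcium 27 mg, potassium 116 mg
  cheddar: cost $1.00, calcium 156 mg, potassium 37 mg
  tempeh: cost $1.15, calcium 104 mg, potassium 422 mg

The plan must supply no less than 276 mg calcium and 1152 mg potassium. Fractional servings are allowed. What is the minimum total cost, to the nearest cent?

Check every corner: each single food scaled to meet both minima, and each pair solved so both constraints bind.
brown rice only: max(276/27, 1152/116) = 10.22 servings → $6.13.
cheddar only: max(276/156, 1152/37) = 31.14 servings → $31.14.
tempeh only: max(276/104, 1152/422) = 2.73 servings → $3.14.
brown rice + cheddar with both tight: 9.914 servings and 0.05334 servings → $6.00.
brown rice + tempeh with both tight: 4.979 servings and 1.361 servings → $4.55.
cheddar + tempeh with both targets exact would need a negative amount; discard.
Cheapest feasible corner: $3.14.

$3.14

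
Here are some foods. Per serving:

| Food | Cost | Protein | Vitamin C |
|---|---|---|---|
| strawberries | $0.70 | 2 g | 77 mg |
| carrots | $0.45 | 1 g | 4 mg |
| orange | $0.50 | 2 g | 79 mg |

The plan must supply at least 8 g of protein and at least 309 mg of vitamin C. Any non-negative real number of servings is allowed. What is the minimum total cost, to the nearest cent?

$2.00

The cheapest plan sits at a corner of the feasible region — with two constraints it uses at most two foods.
strawberries only: max(8/2, 309/77) = 4.013 servings → $2.81.
carrots only: max(8/1, 309/4) = 77.25 servings → $34.76.
orange only: max(8/2, 309/79) = 4 servings → $2.00.
strawberries + carrots: intersection lies outside the first quadrant.
strawberries + orange with both tight: 3.5 servings and 0.5 servings → $2.70.
carrots + orange with both tight: 0.1972 servings and 3.901 servings → $2.04.
Cheapest feasible corner: $2.00.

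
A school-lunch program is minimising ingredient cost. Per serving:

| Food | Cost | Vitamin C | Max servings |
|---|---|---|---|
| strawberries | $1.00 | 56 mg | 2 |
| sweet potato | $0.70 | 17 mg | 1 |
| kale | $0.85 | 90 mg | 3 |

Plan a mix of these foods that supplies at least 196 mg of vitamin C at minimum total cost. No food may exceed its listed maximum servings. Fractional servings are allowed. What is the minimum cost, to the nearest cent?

$1.85

Cost per mg of vitamin C: kale $0.0094, strawberries $0.0179, sweet potato $0.0412.
Take 2.178 servings of kale: +196.0 mg vitamin C for $1.85 (total $1.85, still need 0.0 mg).
Greedy by cheapest-per-mg is optimal for a single linear constraint, so the minimum cost is $1.85.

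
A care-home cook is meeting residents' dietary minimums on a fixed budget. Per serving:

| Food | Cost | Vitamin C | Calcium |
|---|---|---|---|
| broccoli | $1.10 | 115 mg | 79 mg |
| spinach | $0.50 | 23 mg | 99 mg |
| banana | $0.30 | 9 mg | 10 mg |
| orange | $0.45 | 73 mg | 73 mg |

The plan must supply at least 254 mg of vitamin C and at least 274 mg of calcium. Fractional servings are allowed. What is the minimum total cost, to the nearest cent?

This is a tiny linear program; its minimum lies at a vertex of the feasible set. List the vertices and price them.
broccoli only: max(254/115, 274/79) = 3.468 servings → $3.82.
spinach only: max(254/23, 274/99) = 11.04 servings → $5.52.
banana only: max(254/9, 274/10) = 28.22 servings → $8.47.
orange only: max(254/73, 274/73) = 3.753 servings → $1.69.
broccoli + spinach with both tight: 1.969 servings and 1.196 servings → $2.76.
broccoli + banana with both tight: 0.1686 servings and 26.07 servings → $8.01.
broccoli + orange: intersection lies outside the first quadrant.
spinach + banana: the both-tight solution has a negative serving — not a feasible corner.
spinach + orange with both tight: 0.2632 servings and 3.397 servings → $1.66.
banana + orange with both tight: 20 servings and 1.014 servings → $6.46.
Cheapest feasible corner: $1.66.

$1.66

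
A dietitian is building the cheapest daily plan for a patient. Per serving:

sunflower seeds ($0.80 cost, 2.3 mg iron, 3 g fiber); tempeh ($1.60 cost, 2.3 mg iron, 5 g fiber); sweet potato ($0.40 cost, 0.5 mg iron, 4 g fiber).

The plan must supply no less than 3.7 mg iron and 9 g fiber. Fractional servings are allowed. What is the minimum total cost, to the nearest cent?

The cheapest plan sits at a corner of the feasible region — with two constraints it uses at most two foods.
sunflower seeds only: max(3.7/2.3, 9/3) = 3 servings → $2.40.
tempeh only: max(3.7/2.3, 9/5) = 1.8 servings → $2.88.
sweet potato only: max(3.7/0.5, 9/4) = 7.4 servings → $2.96.
sunflower seeds + tempeh with both targets exact would need a negative amount; discard.
sunflower seeds + sweet potato with both tight: 1.338 servings and 1.247 servings → $1.57.
tempeh + sweet potato with both tight: 1.537 servings and 0.3284 servings → $2.59.
The minimum over all feasible corners is $1.57.

$1.57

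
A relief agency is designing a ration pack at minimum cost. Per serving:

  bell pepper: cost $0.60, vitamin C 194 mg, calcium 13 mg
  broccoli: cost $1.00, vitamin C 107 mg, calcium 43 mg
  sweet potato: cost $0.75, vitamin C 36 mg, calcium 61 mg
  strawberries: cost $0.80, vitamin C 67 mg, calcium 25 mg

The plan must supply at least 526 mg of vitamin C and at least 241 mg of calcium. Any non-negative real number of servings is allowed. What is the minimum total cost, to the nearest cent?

bell pepper only: max(526/194, 241/13) = 18.54 servings → $11.12.
broccoli only: max(526/107, 241/43) = 5.605 servings → $5.60.
sweet potato only: max(526/36, 241/61) = 14.61 servings → $10.96.
strawberries only: max(526/67, 241/25) = 9.64 servings → $7.71.
bell pepper + broccoli: intersection lies outside the first quadrant.
bell pepper + sweet potato with both tight: 2.06 servings and 3.512 servings → $3.87.
bell pepper + strawberries: intersection lies outside the first quadrant.
broccoli + sweet potato with both tight: 4.702 servings and 0.6365 servings → $5.18.
broccoli + strawberries: intersection lies outside the first quadrant.
sweet potato + strawberries with both tight: 0.9404 servings and 7.345 servings → $6.58.
So the least-cost plan costs $3.87.

$3.87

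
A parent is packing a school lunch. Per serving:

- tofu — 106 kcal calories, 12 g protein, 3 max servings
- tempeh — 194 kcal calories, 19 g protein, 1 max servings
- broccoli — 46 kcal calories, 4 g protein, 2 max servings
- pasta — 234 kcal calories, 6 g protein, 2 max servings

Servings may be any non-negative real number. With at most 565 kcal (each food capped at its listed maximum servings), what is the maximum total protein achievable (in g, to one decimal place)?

59.6 g

Protein per kcal: tofu 0.1132, tempeh 0.09794, broccoli 0.08696, pasta 0.02564.
Take 3 servings of tofu: uses 318 kcal, +36.0 g protein (running total 36.0 g).
Take 1 serving of tempeh: uses 194 kcal, +19.0 g protein (running total 55.0 g).
Take 1.152 servings of broccoli: uses 53 kcal, +4.6 g protein (running total 59.6 g).
Filling greedily by protein-per-kcal is optimal for one linear limit, giving 59.6 g.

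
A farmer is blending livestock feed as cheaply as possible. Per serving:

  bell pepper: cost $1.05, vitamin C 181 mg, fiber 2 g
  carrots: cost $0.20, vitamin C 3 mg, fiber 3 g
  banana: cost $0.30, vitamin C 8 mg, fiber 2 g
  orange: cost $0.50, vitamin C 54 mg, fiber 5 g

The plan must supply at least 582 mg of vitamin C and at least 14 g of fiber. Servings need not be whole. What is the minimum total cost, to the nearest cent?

This is a tiny linear program; its minimum lies at a vertex of the feasible set. List the vertices and price them.
bell pepper only: max(582/181, 14/2) = 7 servings → $7.35.
carrots only: max(582/3, 14/3) = 194 servings → $38.80.
banana only: max(582/8, 14/2) = 72.75 servings → $21.82.
orange only: max(582/54, 14/5) = 10.78 servings → $5.39.
bell pepper + carrots with both tight: 3.173 servings and 2.551 servings → $3.84.
bell pepper + banana with both tight: 3.04 servings and 3.96 servings → $4.38.
bell pepper + orange with both tight: 2.703 servings and 1.719 servings → $3.70.
carrots + banana with both targets exact would need a negative amount; discard.
carrots + orange: the both-tight solution has a negative serving — not a feasible corner.
banana + orange with both targets exact would need a negative amount; discard.
Cheapest feasible corner: $3.70.

$3.70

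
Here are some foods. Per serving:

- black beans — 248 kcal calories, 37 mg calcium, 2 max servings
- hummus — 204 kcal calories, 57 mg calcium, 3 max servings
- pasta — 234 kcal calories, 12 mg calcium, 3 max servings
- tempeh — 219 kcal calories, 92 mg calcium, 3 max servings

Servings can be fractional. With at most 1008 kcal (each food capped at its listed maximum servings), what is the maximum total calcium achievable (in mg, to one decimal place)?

374.1 mg

Calcium per kcal: tempeh 0.4201, hummus 0.2794, black beans 0.1492, pasta 0.05128.
Take 3 servings of tempeh: uses 657 kcal, +276.0 mg calcium (running total 276.0 mg).
Take 1.721 servings of hummus: uses 351 kcal, +98.1 mg calcium (running total 374.1 mg).
Greedy by best ratio exhausts the calories allowance optimally: 374.1 mg.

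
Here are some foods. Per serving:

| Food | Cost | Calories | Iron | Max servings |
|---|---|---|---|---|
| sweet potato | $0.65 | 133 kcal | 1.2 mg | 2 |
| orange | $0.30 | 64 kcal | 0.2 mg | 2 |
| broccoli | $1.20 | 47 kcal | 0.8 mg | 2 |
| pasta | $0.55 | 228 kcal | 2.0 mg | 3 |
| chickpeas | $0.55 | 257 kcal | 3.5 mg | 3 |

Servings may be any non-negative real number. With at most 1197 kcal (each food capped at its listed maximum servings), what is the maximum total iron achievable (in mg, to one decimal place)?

Iron per kcal: broccoli 0.01702, chickpeas 0.01362, sweet potato 0.009023, pasta 0.008772, orange 0.003125.
Take 2 servings of broccoli: uses 94 kcal, +1.6 mg iron (running total 1.6 mg).
Take 3 servings of chickpeas: uses 771 kcal, +10.5 mg iron (running total 12.1 mg).
Take 2 servings of sweet potato: uses 266 kcal, +2.4 mg iron (running total 14.5 mg).
Take 0.2895 servings of pasta: uses 66 kcal, +0.6 mg iron (running total 15.1 mg).
Greedy by best ratio exhausts the calories allowance optimally: 15.1 mg.

15.1 mg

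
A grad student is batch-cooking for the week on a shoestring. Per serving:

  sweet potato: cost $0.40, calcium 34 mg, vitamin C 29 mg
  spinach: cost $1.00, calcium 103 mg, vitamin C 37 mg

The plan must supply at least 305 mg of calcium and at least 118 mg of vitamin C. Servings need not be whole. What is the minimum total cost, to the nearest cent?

$3.00

sweet potato only: max(305/34, 118/29) = 8.971 servings → $3.59.
spinach only: max(305/103, 118/37) = 3.189 servings → $3.19.
sweet potato + spinach with both tight: 0.5026 servings and 2.795 servings → $3.00.
The minimum over all feasible corners is $3.00.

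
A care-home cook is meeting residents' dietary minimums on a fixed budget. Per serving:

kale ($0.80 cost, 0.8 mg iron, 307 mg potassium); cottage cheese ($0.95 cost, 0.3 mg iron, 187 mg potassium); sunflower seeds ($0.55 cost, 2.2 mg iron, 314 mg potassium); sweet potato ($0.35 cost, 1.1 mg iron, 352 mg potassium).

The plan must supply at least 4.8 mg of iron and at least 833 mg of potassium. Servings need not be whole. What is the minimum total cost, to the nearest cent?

With two linear requirements the optimum uses one or two foods; enumerate the corners.
kale only: max(4.8/0.8, 833/307) = 6 servings → $4.80.
cottage cheese only: max(4.8/0.3, 833/187) = 16 servings → $15.20.
sunflower seeds only: max(4.8/2.2, 833/314) = 2.653 servings → $1.46.
sweet potato only: max(4.8/1.1, 833/352) = 4.364 servings → $1.53.
kale + cottage cheese: the both-tight solution has a negative serving — not a feasible corner.
kale + sunflower seeds with both tight: 0.7671 servings and 1.903 servings → $1.66.
kale + sweet potato: the both-tight solution has a negative serving — not a feasible corner.
cottage cheese + sunflower seeds with both tight: 1.026 servings and 2.042 servings → $2.10.
cottage cheese + sweet potato: the both-tight solution has a negative serving — not a feasible corner.
sunflower seeds + sweet potato with both tight: 1.803 servings and 0.7585 servings → $1.26.
So the least-cost plan costs $1.26.

$1.26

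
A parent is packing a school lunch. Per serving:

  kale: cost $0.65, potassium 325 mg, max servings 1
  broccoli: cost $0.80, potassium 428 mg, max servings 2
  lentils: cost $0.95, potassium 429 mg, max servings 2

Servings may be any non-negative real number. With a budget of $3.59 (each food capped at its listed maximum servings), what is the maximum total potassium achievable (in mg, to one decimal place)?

1786.1 mg

Potassium per dollar: broccoli 535, kale 500, lentils 451.6.
Take 2 servings of broccoli: spends $1.60, +856.0 mg potassium (running total 856.0 mg).
Take 1 serving of kale: spends $0.65, +325.0 mg potassium (running total 1181.0 mg).
Take 1.411 servings of lentils: spends $1.34, +605.1 mg potassium (running total 1786.1 mg).
Greedy by best ratio exhausts the cost allowance optimally: 1786.1 mg.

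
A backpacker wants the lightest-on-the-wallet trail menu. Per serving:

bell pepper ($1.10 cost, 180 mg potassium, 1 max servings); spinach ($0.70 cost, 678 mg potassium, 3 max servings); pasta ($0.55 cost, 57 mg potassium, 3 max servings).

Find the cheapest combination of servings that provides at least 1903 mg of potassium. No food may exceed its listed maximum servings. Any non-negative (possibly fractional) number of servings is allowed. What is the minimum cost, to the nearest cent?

$1.96

Cost per mg of potassium: spinach $0.0010, bell pepper $0.0061, pasta $0.0096.
Take 2.807 servings of spinach: +1903.0 mg potassium for $1.96 (total $1.96, still need 0.0 mg).
Filling from the cheapest source first is optimal under one linear minimum: $1.96.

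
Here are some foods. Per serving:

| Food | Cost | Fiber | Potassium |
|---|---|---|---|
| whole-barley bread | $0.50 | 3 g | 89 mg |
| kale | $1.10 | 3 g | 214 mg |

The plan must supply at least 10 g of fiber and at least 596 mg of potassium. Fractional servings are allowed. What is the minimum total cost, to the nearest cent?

whole-barley bread only: max(10/3, 596/89) = 6.697 servings → $3.35.
kale only: max(10/3, 596/214) = 3.333 servings → $3.67.
whole-barley bread + kale with both tight: 0.9387 servings and 2.395 servings → $3.10.
The minimum over all feasible corners is $3.10.

$3.10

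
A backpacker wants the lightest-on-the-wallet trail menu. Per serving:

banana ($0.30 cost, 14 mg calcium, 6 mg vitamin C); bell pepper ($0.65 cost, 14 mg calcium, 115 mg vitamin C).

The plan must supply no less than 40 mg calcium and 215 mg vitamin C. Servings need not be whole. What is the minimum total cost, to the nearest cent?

Check every corner: each single food scaled to meet both minima, and each pair solved so both constraints bind.
banana only: max(40/14, 215/6) = 35.83 servings → $10.75.
bell pepper only: max(40/14, 215/115) = 2.857 servings → $1.86.
banana + bell pepper with both tight: 1.042 servings and 1.815 servings → $1.49.
So the least-cost plan costs $1.49.

$1.49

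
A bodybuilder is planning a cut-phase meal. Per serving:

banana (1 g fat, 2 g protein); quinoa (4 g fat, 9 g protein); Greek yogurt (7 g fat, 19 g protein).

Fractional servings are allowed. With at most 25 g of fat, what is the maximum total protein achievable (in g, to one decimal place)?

67.9 g

Protein per g fat: Greek yogurt 2.714, quinoa 2.25, banana 2.
With no serving limits, spend the whole fat allowance on Greek yogurt: 25 g / 7 g × 19 g = 67.9 g.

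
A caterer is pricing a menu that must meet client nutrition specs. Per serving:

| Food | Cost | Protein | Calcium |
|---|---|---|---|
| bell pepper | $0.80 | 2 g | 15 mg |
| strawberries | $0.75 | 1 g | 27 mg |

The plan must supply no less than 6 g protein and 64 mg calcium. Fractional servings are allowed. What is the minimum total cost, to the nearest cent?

$2.74

Check every corner: each single food scaled to meet both minima, and each pair solved so both constraints bind.
bell pepper only: max(6/2, 64/15) = 4.267 servings → $3.41.
strawberries only: max(6/1, 64/27) = 6 servings → $4.50.
bell pepper + strawberries with both tight: 2.513 servings and 0.9744 servings → $2.74.
Cheapest feasible corner: $2.74.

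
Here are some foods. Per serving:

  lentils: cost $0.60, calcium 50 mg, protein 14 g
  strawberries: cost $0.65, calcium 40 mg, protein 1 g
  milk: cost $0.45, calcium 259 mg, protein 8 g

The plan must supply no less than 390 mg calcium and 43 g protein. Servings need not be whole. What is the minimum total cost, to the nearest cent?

With two linear requirements the optimum uses one or two foods; enumerate the corners.
lentils only: max(390/50, 43/14) = 7.8 servings → $4.68.
strawberries only: max(390/40, 43/1) = 43 servings → $27.95.
milk only: max(390/259, 43/8) = 5.375 servings → $2.42.
lentils + strawberries with both tight: 2.608 servings and 6.49 servings → $5.78.
lentils + milk with both tight: 2.485 servings and 1.026 servings → $1.95.
strawberries + milk: intersection lies outside the first quadrant.
The minimum over all feasible corners is $1.95.

$1.95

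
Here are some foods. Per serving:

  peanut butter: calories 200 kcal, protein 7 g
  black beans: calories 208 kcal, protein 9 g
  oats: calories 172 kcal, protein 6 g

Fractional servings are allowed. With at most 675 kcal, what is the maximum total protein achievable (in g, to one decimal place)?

Protein per kcal: black beans 0.04327, peanut butter 0.035, oats 0.03488.
With no serving limits, spend the whole calories allowance on black beans: 675 kcal / 208 kcal × 9 g = 29.2 g.

29.2 g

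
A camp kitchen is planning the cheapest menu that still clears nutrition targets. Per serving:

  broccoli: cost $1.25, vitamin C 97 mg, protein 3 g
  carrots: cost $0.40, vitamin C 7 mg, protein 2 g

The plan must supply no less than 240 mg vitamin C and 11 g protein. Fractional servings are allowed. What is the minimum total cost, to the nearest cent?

$3.71

broccoli only: max(240/97, 11/3) = 3.667 servings → $4.58.
carrots only: max(240/7, 11/2) = 34.29 servings → $13.71.
broccoli + carrots with both tight: 2.329 servings and 2.006 servings → $3.71.
The minimum over all feasible corners is $3.71.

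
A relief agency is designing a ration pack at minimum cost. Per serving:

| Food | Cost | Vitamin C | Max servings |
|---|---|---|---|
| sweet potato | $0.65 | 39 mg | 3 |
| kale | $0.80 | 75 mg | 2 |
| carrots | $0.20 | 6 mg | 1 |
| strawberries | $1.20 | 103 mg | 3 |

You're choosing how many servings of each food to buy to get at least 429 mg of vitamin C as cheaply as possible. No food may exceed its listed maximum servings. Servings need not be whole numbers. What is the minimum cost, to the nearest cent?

Cost per mg of vitamin C: kale $0.0107, strawberries $0.0117, sweet potato $0.0167, carrots $0.0333.
Take 2 servings of kale: +150.0 mg vitamin C for $1.60 (total $1.60, still need 279.0 mg).
Take 2.709 servings of strawberries: +279.0 mg vitamin C for $3.25 (total $4.85, still need 0.0 mg).
Greedy by cheapest-per-mg is optimal for a single linear constraint, so the minimum cost is $4.85.

$4.85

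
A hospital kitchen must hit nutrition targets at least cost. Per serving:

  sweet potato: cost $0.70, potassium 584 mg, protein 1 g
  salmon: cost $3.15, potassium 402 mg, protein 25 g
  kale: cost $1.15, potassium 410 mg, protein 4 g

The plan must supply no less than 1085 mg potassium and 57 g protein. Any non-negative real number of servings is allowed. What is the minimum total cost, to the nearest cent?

Two binding constraints pin down two serving amounts, so the optimal mix uses at most two foods. The candidates are each food alone (scaled to the tighter of potassium/protein) and each pair with both constraints tight.
sweet potato only: max(1085/584, 57/1) = 57 servings → $39.90.
salmon only: max(1085/402, 57/25) = 2.699 servings → $8.50.
kale only: max(1085/410, 57/4) = 14.25 servings → $16.39.
sweet potato + salmon with both tight: 0.2966 servings and 2.268 servings → $7.35.
sweet potato + kale: the both-tight solution has a negative serving — not a feasible corner.
salmon + kale with both tight: 2.202 servings and 0.4873 servings → $7.50.
So the least-cost plan costs $7.35.

$7.35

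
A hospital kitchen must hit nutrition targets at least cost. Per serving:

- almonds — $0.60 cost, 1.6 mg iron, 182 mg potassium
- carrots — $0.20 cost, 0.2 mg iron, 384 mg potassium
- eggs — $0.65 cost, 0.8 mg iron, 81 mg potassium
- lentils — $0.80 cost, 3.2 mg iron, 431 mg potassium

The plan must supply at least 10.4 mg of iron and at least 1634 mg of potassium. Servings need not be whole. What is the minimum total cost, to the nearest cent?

$2.70

Minimising a linear cost over {iron ≥ 10.4, potassium ≥ 1634, servings ≥ 0} — the optimum is at a vertex, using one or two foods.
almonds only: max(10.4/1.6, 1634/182) = 8.978 servings → $5.39.
carrots only: max(10.4/0.2, 1634/384) = 52 servings → $10.40.
eggs only: max(10.4/0.8, 1634/81) = 20.17 servings → $13.11.
lentils only: max(10.4/3.2, 1634/431) = 3.791 servings → $3.03.
almonds + carrots with both tight: 6.344 servings and 1.248 servings → $4.06.
almonds + eggs: intersection lies outside the first quadrant.
almonds + lentils: intersection lies outside the first quadrant.
carrots + eggs with both tight: 1.597 servings and 12.6 servings → $8.51.
carrots + lentils with both tight: 0.6532 servings and 3.209 servings → $2.70.
eggs + lentils with both targets exact would need a negative amount; discard.
So the least-cost plan costs $2.70.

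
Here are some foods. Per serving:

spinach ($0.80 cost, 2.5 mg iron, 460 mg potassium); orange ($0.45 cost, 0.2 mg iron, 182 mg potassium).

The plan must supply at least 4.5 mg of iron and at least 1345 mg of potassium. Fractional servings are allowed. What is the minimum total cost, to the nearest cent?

Check every corner: each single food scaled to meet both minima, and each pair solved so both constraints bind.
spinach only: max(4.5/2.5, 1345/460) = 2.924 servings → $2.34.
orange only: max(4.5/0.2, 1345/182) = 22.5 servings → $10.12.
spinach + orange with both tight: 1.515 servings and 3.561 servings → $2.81.
The minimum over all feasible corners is $2.34.

$2.34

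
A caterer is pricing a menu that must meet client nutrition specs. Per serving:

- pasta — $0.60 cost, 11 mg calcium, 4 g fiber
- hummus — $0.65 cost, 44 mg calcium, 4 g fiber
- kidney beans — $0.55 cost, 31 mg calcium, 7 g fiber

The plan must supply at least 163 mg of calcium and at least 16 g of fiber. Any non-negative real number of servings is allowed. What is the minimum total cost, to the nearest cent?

$2.43

This is a tiny linear program; its minimum lies at a vertex of the feasible set. List the vertices and price them.
pasta only: max(163/11, 16/4) = 14.82 servings → $8.89.
hummus only: max(163/44, 16/4) = 4 servings → $2.60.
kidney beans only: max(163/31, 16/7) = 5.258 servings → $2.89.
pasta + hummus with both tight: 0.3939 servings and 3.606 servings → $2.58.
pasta + kidney beans: intersection lies outside the first quadrant.
hummus + kidney beans with both tight: 3.505 servings and 0.2826 servings → $2.43.
The minimum over all feasible corners is $2.43.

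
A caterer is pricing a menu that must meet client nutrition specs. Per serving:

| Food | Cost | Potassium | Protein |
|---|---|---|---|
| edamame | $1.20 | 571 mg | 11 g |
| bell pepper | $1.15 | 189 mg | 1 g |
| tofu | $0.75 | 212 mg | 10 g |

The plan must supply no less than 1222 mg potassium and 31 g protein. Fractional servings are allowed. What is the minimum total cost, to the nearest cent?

edamame only: max(1222/571, 31/11) = 2.818 servings → $3.38.
bell pepper only: max(1222/189, 31/1) = 31 servings → $35.65.
tofu only: max(1222/212, 31/10) = 5.764 servings → $4.32.
edamame + bell pepper with both targets exact would need a negative amount; discard.
edamame + tofu with both tight: 1.672 servings and 1.261 servings → $2.95.
bell pepper + tofu with both tight: 3.366 servings and 2.763 servings → $5.94.
The minimum over all feasible corners is $2.95.

$2.95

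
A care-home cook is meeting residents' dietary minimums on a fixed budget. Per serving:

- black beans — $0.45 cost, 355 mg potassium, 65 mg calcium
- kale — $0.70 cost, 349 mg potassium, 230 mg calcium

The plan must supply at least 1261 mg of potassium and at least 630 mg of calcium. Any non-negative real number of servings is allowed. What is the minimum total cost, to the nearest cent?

$2.22

Compare the cost at each extreme point of the feasible region.
black beans only: max(1261/355, 630/65) = 9.692 servings → $4.36.
kale only: max(1261/349, 630/230) = 3.613 servings → $2.53.
black beans + kale with both tight: 1.19 servings and 2.403 servings → $2.22.
Cheapest feasible corner: $2.22.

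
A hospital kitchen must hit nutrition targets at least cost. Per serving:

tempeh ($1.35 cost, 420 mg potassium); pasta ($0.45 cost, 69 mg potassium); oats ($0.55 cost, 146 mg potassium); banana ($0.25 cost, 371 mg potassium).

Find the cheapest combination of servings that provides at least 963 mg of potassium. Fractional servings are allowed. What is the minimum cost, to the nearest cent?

$0.65

Cost per mg of potassium: banana $0.0007, tempeh $0.0032, oats $0.0038, pasta $0.0065.
With no serving limits, use only banana: 963 mg / 371 mg = 2.596 servings × $0.25 = $0.65.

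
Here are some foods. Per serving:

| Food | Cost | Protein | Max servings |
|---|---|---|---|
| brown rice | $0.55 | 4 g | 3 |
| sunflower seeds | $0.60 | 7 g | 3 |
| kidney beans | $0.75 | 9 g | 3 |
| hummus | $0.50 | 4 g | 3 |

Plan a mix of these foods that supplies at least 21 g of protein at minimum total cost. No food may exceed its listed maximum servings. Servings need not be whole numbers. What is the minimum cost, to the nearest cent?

Cost per g of protein: kidney beans $0.0833, sunflower seeds $0.0857, hummus $0.1250, brown rice $0.1375.
Take 2.333 servings of kidney beans: +21.0 g protein for $1.75 (total $1.75, still need 0.0 g).
Filling from the cheapest source first is optimal under one linear minimum: $1.75.

$1.75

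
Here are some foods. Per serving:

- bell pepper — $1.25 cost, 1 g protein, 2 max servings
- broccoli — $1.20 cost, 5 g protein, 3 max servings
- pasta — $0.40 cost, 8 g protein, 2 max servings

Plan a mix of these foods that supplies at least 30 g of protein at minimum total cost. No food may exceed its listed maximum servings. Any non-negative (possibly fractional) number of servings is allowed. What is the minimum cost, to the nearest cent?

$4.16

Cost per g of protein: pasta $0.0500, broccoli $0.2400, bell pepper $1.2500.
Take 2 servings of pasta: +16.0 g protein for $0.80 (total $0.80, still need 14.0 g).
Take 2.8 servings of broccoli: +14.0 g protein for $3.36 (total $4.16, still need 0.0 g).
Filling from the cheapest source first is optimal under one linear minimum: $4.16.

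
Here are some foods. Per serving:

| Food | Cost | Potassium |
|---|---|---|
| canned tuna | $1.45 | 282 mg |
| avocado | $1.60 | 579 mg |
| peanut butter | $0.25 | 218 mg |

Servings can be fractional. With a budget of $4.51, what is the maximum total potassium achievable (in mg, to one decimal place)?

Potassium per dollar: peanut butter 872, avocado 361.9, canned tuna 194.5.
With no serving limits, spend the whole cost allowance on peanut butter: $4.51 / $0.25 × 218 mg = 3932.7 mg.

3932.7 mg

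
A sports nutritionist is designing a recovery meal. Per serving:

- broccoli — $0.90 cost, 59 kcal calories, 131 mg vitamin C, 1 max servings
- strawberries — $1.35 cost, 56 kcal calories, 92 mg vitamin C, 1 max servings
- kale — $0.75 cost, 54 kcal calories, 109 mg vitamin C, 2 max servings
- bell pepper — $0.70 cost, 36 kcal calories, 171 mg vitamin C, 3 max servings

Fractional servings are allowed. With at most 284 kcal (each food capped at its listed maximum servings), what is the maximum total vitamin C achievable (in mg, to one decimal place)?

Vitamin C per kcal: bell pepper 4.75, broccoli 2.22, kale 2.019, strawberries 1.643.
Take 3 servings of bell pepper: uses 108 kcal, +513.0 mg vitamin C (running total 513.0 mg).
Take 1 serving of broccoli: uses 59 kcal, +131.0 mg vitamin C (running total 644.0 mg).
Take 2 servings of kale: uses 108 kcal, +218.0 mg vitamin C (running total 862.0 mg).
Take 0.1607 servings of strawberries: uses 9 kcal, +14.8 mg vitamin C (running total 876.8 mg).
Greedy by best ratio exhausts the calories allowance optimally: 876.8 mg.

876.8 mg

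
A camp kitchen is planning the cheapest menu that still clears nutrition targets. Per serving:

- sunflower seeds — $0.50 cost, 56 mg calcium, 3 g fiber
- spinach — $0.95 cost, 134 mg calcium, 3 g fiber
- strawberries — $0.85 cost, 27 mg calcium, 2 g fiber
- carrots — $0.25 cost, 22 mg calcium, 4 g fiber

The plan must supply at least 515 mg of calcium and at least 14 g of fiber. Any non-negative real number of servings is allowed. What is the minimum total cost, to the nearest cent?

$3.72

Check every corner: each single food scaled to meet both minima, and each pair solved so both constraints bind.
sunflower seeds only: max(515/56, 14/3) = 9.196 servings → $4.60.
spinach only: max(515/134, 14/3) = 4.667 servings → $4.43.
strawberries only: max(515/27, 14/2) = 19.07 servings → $16.21.
carrots only: max(515/22, 14/4) = 23.41 servings → $5.85.
sunflower seeds + spinach with both tight: 1.415 servings and 3.252 servings → $3.80.
sunflower seeds + strawberries with both targets exact would need a negative amount; discard.
sunflower seeds + carrots: the both-tight solution has a negative serving — not a feasible corner.
spinach + strawberries with both tight: 3.487 servings and 1.77 servings → $4.82.
spinach + carrots with both tight: 3.728 servings and 0.7043 servings → $3.72.
strawberries + carrots: intersection lies outside the first quadrant.
The minimum over all feasible corners is $3.72.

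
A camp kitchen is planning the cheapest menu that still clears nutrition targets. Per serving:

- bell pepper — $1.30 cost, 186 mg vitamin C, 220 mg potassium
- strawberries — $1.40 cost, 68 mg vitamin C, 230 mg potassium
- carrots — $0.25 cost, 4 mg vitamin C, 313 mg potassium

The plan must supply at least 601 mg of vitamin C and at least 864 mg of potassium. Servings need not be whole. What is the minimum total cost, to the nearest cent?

Check every corner: each single food scaled to meet both minima, and each pair solved so both constraints bind.
bell pepper only: max(601/186, 864/220) = 3.927 servings → $5.11.
strawberries only: max(601/68, 864/230) = 8.838 servings → $12.37.
carrots only: max(601/4, 864/313) = 150.2 servings → $37.56.
bell pepper + strawberries with both tight: 2.857 servings and 1.024 servings → $5.15.
bell pepper + carrots with both tight: 3.22 servings and 0.4968 servings → $4.31.
strawberries + carrots with both targets exact would need a negative amount; discard.
The minimum over all feasible corners is $4.31.

$4.31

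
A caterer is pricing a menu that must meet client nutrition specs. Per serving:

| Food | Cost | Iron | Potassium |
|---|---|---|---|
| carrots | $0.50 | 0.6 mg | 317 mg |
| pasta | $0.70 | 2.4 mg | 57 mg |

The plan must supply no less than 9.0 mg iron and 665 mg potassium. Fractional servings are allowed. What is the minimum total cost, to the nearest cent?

carrots only: max(9.0/0.6, 665/317) = 15 servings → $7.50.
pasta only: max(9.0/2.4, 665/57) = 11.67 servings → $8.17.
carrots + pasta with both tight: 1.491 servings and 3.377 servings → $3.11.
So the least-cost plan costs $3.11.

$3.11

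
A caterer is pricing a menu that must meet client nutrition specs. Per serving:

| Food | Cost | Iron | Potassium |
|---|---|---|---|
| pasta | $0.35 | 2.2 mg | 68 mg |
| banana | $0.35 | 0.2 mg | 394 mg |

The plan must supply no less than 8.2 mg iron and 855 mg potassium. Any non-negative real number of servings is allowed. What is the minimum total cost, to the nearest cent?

$1.80

pasta only: max(8.2/2.2, 855/68) = 12.57 servings → $4.40.
banana only: max(8.2/0.2, 855/394) = 41 servings → $14.35.
pasta + banana with both tight: 3.586 servings and 1.551 servings → $1.80.
The minimum over all feasible corners is $1.80.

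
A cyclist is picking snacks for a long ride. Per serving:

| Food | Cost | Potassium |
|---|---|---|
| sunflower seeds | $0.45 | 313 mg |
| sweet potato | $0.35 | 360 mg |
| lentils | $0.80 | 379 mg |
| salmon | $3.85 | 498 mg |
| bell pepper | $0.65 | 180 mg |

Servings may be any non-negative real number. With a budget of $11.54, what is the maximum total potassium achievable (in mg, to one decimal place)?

11869.7 mg

Potassium per dollar: sweet potato 1029, sunflower seeds 695.6, lentils 473.8, bell pepper 276.9, salmon 129.4.
With no serving limits, spend the whole cost allowance on sweet potato: $11.54 / $0.35 × 360 mg = 11869.7 mg.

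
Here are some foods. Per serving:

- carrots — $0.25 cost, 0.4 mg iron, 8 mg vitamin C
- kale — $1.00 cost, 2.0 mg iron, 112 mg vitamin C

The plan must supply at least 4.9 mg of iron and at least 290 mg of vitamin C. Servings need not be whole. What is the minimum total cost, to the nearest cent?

$2.59

carrots only: max(4.9/0.4, 290/8) = 36.25 servings → $9.06.
kale only: max(4.9/2.0, 290/112) = 2.589 servings → $2.59.
carrots + kale: intersection lies outside the first quadrant.
So the least-cost plan costs $2.59.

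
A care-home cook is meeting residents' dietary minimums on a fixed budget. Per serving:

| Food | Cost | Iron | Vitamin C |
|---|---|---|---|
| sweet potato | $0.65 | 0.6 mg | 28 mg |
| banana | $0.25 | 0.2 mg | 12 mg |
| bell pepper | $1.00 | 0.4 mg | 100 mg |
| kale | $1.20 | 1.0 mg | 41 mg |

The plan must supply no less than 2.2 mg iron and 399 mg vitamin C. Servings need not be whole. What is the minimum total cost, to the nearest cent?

This is a tiny linear program; its minimum lies at a vertex of the feasible set. List the vertices and price them.
sweet potato only: max(2.2/0.6, 399/28) = 14.25 servings → $9.26.
banana only: max(2.2/0.2, 399/12) = 33.25 servings → $8.31.
bell pepper only: max(2.2/0.4, 399/100) = 5.5 servings → $5.50.
kale only: max(2.2/1.0, 399/41) = 9.732 servings → $11.68.
sweet potato + banana: intersection lies outside the first quadrant.
sweet potato + bell pepper with both tight: 1.238 servings and 3.643 servings → $4.45.
sweet potato + kale: the both-tight solution has a negative serving — not a feasible corner.
banana + bell pepper with both tight: 3.974 servings and 3.513 servings → $4.51.
banana + kale: intersection lies outside the first quadrant.
bell pepper + kale with both tight: 3.694 servings and 0.7225 servings → $4.56.
So the least-cost plan costs $4.45.

$4.45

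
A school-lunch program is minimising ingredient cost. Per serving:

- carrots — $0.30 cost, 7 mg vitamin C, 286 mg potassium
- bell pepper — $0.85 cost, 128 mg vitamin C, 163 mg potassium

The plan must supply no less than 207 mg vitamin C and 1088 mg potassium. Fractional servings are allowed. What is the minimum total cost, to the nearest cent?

Check every corner: each single food scaled to meet both minima, and each pair solved so both constraints bind.
carrots only: max(207/7, 1088/286) = 29.57 servings → $8.87.
bell pepper only: max(207/128, 1088/163) = 6.675 servings → $5.67.
carrots + bell pepper with both tight: 2.975 servings and 1.454 servings → $2.13.
Cheapest feasible corner: $2.13.

$2.13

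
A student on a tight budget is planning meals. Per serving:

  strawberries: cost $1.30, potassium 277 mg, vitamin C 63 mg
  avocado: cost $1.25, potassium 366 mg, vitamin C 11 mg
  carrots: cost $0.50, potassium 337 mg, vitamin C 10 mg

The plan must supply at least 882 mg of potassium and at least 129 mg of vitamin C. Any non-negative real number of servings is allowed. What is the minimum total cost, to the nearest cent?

With two linear requirements the optimum uses one or two foods; enumerate the corners.
strawberries only: max(882/277, 129/63) = 3.184 servings → $4.14.
avocado only: max(882/366, 129/11) = 11.73 servings → $14.66.
carrots only: max(882/337, 129/10) = 12.9 servings → $6.45.
strawberries + avocado with both tight: 1.875 servings and 0.9911 servings → $3.68.
strawberries + carrots with both tight: 1.877 servings and 1.074 servings → $2.98.
avocado + carrots: the both-tight solution has a negative serving — not a feasible corner.
The minimum over all feasible corners is $2.98.

$2.98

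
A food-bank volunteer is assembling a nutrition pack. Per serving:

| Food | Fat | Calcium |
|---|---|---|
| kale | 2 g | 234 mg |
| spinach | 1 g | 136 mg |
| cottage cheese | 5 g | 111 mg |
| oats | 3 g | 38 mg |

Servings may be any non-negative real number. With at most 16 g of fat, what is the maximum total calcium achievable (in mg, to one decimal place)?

Calcium per g fat: spinach 136, kale 117, cottage cheese 22.2, oats 12.67.
With no serving limits, spend the whole fat allowance on spinach: 16 g / 1 g × 136 mg = 2176.0 mg.

2176.0 mg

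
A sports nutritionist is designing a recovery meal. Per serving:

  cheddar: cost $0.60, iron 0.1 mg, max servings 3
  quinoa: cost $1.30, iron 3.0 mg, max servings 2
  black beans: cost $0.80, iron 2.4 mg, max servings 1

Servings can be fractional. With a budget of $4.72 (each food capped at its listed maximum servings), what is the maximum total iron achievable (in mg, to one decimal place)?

8.6 mg

Iron per dollar: black beans 3, quinoa 2.308, cheddar 0.1667.
Take 1 serving of black beans: spends $0.80, +2.4 mg iron (running total 2.4 mg).
Take 2 servings of quinoa: spends $2.60, +6.0 mg iron (running total 8.4 mg).
Take 2.2 servings of cheddar: spends $1.32, +0.2 mg iron (running total 8.6 mg).
Filling greedily by iron-per-dollar is optimal for one linear limit, giving 8.6 mg.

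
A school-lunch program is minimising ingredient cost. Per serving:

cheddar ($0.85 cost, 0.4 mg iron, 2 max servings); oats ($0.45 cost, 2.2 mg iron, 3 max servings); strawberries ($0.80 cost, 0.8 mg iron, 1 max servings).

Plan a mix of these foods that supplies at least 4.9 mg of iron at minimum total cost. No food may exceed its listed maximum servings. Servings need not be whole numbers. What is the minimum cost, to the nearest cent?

Cost per mg of iron: oats $0.2045, strawberries $1.0000, cheddar $2.1250.
Take 2.227 servings of oats: +4.9 mg iron for $1.00 (total $1.00, still need 0.0 mg).
Greedy by cheapest-per-mg is optimal for a single linear constraint, so the minimum cost is $1.00.

$1.00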